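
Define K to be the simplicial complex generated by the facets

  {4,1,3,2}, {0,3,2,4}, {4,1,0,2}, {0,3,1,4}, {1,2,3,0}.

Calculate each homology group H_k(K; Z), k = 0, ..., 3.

Take the total order 0 < 1 < 2 < 3 < 4 on the vertex set. Then K (dimension 3) consists of the simplices:

  0-simplices (5): [0], [1], [2], [3], [4]
  1-simplices (10): [0,1], [0,2], [0,3], [0,4], [1,2], [1,3], [1,4], [2,3], [2,4], [3,4]
  2-simplices (10): [0,1,2], [0,1,3], [0,1,4], [0,2,3], [0,2,4], [0,3,4], [1,2,3], [1,2,4], [1,3,4], [2,3,4]
  3-simplices (5): [0,1,2,3], [0,1,2,4], [0,1,3,4], [0,2,3,4], [1,2,3,4]

Hence C_0 ≅ Z^5, C_1 ≅ Z^10, C_2 ≅ Z^10, C_3 ≅ Z^5.

∂_1: C_1 → C_0 maps an edge to its endpoints' difference, ∂[p,q] = q − p.
The 5×10 boundary matrix has rank 4 and Smith normal form diag(1,1,1,1).

Boundary ∂_2: C_2 → C_1 acts by ∂[p,q,r] = [q,r] − [p,r] + [p,q]. For instance
  ∂[1,2,4] = [2,4] − [1,4] + [1,2],
  ∂[0,1,4] = [1,4] − [0,4] + [0,1].
This gives a 10×10 integer matrix of rank 6; reducing to Smith normal form yields diagonal entries (1,1,1,1,1,1).

∂_3: C_3 → C_2 sends each 3-simplex σ to the alternating sum Σ_i (−1)^i (σ with its i-th vertex removed). For instance
  ∂[0,1,3,4] = [1,3,4] − [0,3,4] + [0,1,4] − [0,1,3],
  ∂[0,2,3,4] = [2,3,4] − [0,3,4] + [0,2,4] − [0,2,3].
The 10×5 boundary matrix has rank 4 and Smith normal form diag(1,1,1,1).

Now H_k = ker ∂_k / im ∂_{k+1}, so:

  H_0: rank C_0 − rank ∂_1 = 5 − 4 = 1, and the invariant factors of ∂_1 are all 1, so H_0 = Z.
  H_1: rank ker ∂_1 − rank ∂_2 = (10 − 4) − 6 = 0, and the invariant factors of ∂_2 are all 1, so H_1 = 0.
  H_2: rank ker ∂_2 − rank ∂_3 = (10 − 6) − 4 = 0, and the invariant factors of ∂_3 are all 1, so H_2 = 0.
  H_3: rank ker ∂_3 − rank ∂_4 = (5 − 4) − 0 = 1, and there is no ∂_4, so H_3 = Z.

H_0 = Z,  H_1 = 0,  H_2 = 0,  H_3 = Z.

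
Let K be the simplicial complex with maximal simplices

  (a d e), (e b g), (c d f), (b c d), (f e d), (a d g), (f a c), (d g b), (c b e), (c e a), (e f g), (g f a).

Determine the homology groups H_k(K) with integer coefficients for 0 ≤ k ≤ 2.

Fix the vertex order a < b < c < d < e < f < g and write every simplex with vertices in increasing order. Then dim K = 2 and the simplices of K are:

  0-simplices (7): a, b, c, d, e, f, g
  1-simplices (18): ac, ad, ae, af, ag, bc, bd, be, bg, cd, ce, cf, de, df, dg, ef, eg, fg
  2-simplices (12): ace, acf, ade, adg, afg, bcd, bce, bdg, beg, cdf, def, efg

Hence C_0 ≅ Z^7, C_1 ≅ Z^18, C_2 ≅ Z^12.

The boundary map ∂_1: C_1 → C_0 is given by ∂[p,q] = [q] − [p]. For instance
  ∂bd = d − b.
The resulting 7×18 matrix has rank 6, and its Smith normal form has invariant factors (1,1,1,1,1,1).

∂_2: C_2 → C_1 sends each 2-simplex [p,q,r] to [q,r] − [p,r] + [p,q]. For instance
  ∂ace = ce − ae + ac,
  ∂beg = eg − bg + be.
The resulting 18×12 matrix has rank 12, and its Smith normal form has invariant factors (1,1,1,1,1,1,1,1,1,1,1,2).

Reading off H_k = ker ∂_k / im ∂_{k+1}:

  H_0: rank C_0 − rank ∂_1 = 7 − 6 = 1, and the invariant factors of ∂_1 are all 1, so H_0 ≅ Z.
  H_1: rank ker ∂_1 − rank ∂_2 = (18 − 6) − 12 = 0, and ∂_2 has invariant factor 2 > 1, so H_1 ≅ Z/2.
  H_2: rank ker ∂_2 − rank ∂_3 = (12 − 12) − 0 = 0, and there is no ∂_3, so H_2 ≅ 0.

H_0 = Z,  H_1 = Z/2,  H_2 = 0.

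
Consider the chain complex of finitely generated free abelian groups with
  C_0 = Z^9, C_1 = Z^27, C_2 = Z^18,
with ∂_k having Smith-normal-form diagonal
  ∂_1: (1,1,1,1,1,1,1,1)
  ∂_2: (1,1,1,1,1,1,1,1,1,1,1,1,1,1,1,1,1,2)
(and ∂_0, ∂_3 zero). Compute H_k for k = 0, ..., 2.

H_0: b_0 = 9 − 0 − 8 = 1; torsion from ∂_1 factors > 1: none. So H_0 = Z.
H_1: b_1 = 27 − 8 − 18 = 1; torsion from ∂_2 factors > 1: [2]. So H_1 = Z ⊕ Z/2Z.
H_2: b_2 = 18 − 18 − 0 = 0; torsion from ∂_3 factors > 1: none. So H_2 = 0.

H_0 = Z,  H_1 = Z ⊕ Z/2Z,  H_2 = 0.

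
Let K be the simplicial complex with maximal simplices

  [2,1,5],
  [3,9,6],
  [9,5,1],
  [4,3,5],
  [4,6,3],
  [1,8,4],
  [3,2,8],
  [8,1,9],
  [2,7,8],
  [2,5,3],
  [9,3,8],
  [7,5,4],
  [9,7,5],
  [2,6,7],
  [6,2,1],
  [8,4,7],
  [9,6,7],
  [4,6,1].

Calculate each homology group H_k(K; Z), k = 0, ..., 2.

Fix the vertex order 1 < 2 < 3 < 4 < 5 < 6 < 7 < 8 < 9 and write every simplex with vertices in increasing order. Then dim K = 2 and the simplices of K are:

  0-simplices (9): [1], [2], [3], [4], [5], [6], [7], [8], [9]
  1-simplices (27): (27 of them)
  2-simplices (18): [1,2,5], [1,2,6], [1,4,6], [1,4,8], [1,5,9], [1,8,9], [2,3,5], [2,3,8], [2,6,7], [2,7,8], [3,4,5], [3,4,6], [3,6,9], [3,8,9], [4,5,7], [4,7,8], [5,7,9], [6,7,9]

so the chain groups are C_0 ≅ Z^9, C_1 ≅ Z^27, C_2 ≅ Z^18.

Boundary ∂_1: C_1 → C_0 is given by ∂[p,q] = [q] − [p]. For instance
  ∂[1,9] = [9] − [1].
The 9×27 boundary matrix has rank 8 and Smith normal form diag(1,1,1,1,1,1,1,1).

∂_2: C_2 → C_1 maps a triangle to the signed sum of its edges. For instance
  ∂[3,6,9] = [6,9] − [3,9] + [3,6],
  ∂[6,7,9] = [7,9] − [6,9] + [6,7].
As a 27×18 matrix over Z this has rank 17, with invariant factors (1,1,1,1,1,1,1,1,1,1,1,1,1,1,1,1,1).

Reading off H_k = ker ∂_k / im ∂_{k+1}:

  H_0: rank C_0 − rank ∂_1 = 9 − 8 = 1, and the invariant factors of ∂_1 are all 1, so H_0 = Z.
  H_1: rank ker ∂_1 − rank ∂_2 = (27 − 8) − 17 = 2, and the invariant factors of ∂_2 are all 1, so H_1 = Z^2.
  H_2: rank ker ∂_2 − rank ∂_3 = (18 − 17) − 0 = 1, and there is no ∂_3, so H_2 = Z.

As a check, the Euler characteristic is 9 − 27 + 18 = 0, which agrees with 1 − 2 + 1 = 0.

H_0 = Z,  H_1 = Z^2,  H_2 = Z.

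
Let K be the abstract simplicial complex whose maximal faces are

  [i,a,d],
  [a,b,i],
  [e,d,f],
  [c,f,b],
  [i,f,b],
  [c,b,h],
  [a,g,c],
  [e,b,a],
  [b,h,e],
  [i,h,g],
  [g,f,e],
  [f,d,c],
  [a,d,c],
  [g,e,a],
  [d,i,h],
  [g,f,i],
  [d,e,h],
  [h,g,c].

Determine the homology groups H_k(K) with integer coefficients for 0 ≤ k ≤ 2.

Order the vertices as a < b < c < d < e < f < g < h < i. Listing each simplex with vertices in this order, K has dimension 2 with simplices:

  0-simplices (9): a, b, c, d, e, f, g, h, i
  1-simplices (27): ab, ac, ad, ae, ag, ai, bc, be, bf, bh, bi, cd, cf, cg, ch, de, df, dh, di, ef, eg, eh, fg, fi, gh, gi, hi
  2-simplices (18): abe, abi, acd, acg, adi, aeg, bcf, bch, beh, bfi, cdf, cgh, def, deh, dhi, efg, fgi, ghi

Hence C_0 ≅ Z^9, C_1 ≅ Z^27, C_2 ≅ Z^18.

Boundary ∂_1: C_1 → C_0 maps an edge to its endpoints' difference, ∂[p,q] = q − p.
The 9×27 boundary matrix has rank 8 and Smith normal form diag(1,1,1,1,1,1,1,1).

The boundary map ∂_2: C_2 → C_1 acts by ∂[p,q,r] = [q,r] − [p,r] + [p,q]. For instance
  ∂adi = di − ai + ad,
  ∂def = ef − df + de.
This gives a 27×18 integer matrix of rank 17; reducing to Smith normal form yields diagonal entries (1,1,1,1,1,1,1,1,1,1,1,1,1,1,1,1,1).

Reading off H_k = ker ∂_k / im ∂_{k+1}:

  H_0: rank C_0 − rank ∂_1 = 9 − 8 = 1, and the invariant factors of ∂_1 are all 1, so H_0 = Z.
  H_1: rank ker ∂_1 − rank ∂_2 = (27 − 8) − 17 = 2, and the invariant factors of ∂_2 are all 1, so H_1 = Z^2.
  H_2: rank ker ∂_2 − rank ∂_3 = (18 − 17) − 0 = 1, and there is no ∂_3, so H_2 = Z.

H_0 ≅ Z,  H_1 ≅ Z^2,  H_2 ≅ Z.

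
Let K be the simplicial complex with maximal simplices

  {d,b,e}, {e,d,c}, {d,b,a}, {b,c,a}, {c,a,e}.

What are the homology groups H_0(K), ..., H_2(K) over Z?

K has 5 vertices, 10 edges, 5 triangles.
rank ∂_0 = 0, rank ∂_1 = 4 ⇒ b_0 = 5 − 0 − 4 = 1; all invariant factors of ∂_1 are 1 so no torsion. So H_0 = Z.
rank ∂_1 = 4, rank ∂_2 = 5 ⇒ b_1 = 10 − 4 − 5 = 1; all invariant factors of ∂_2 are 1 so no torsion. So H_1 = Z.
rank ∂_2 = 5, rank ∂_3 = 0 ⇒ b_2 = 5 − 5 − 0 = 0. So H_2 = 0.

H_0 = Z,  H_1 = Z,  H_2 = 0.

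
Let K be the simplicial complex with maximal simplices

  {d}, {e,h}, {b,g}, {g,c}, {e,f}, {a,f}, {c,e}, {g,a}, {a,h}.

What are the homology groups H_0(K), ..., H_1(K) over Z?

H_0 ≅ Z^2,  H_1 ≅ Z^2.

Take the total order a < b < c < d < e < f < g < h on the vertex set. Then K (dimension 1) consists of the simplices:

  0-simplices (8): a, b, c, d, e, f, g, h
  1-simplices (8): af, ag, ah, bg, ce, cg, ef, eh

so the chain groups are C_0 ≅ Z^8, C_1 ≅ Z^8.

∂_1: C_1 → C_0 sends each edge [p,q] (with p < q) to q − p. For instance
  ∂ag = g − a.
The 8×8 boundary matrix has rank 6 and Smith normal form diag(1,1,1,1,1,1).

Reading off H_k = ker ∂_k / im ∂_{k+1}:

  H_0: rank C_0 − rank ∂_1 = 8 − 6 = 2, and the invariant factors of ∂_1 are all 1, so H_0 = Z^2.
  H_1: rank ker ∂_1 − rank ∂_2 = (8 − 6) − 0 = 2, and there is no ∂_2, so H_1 = Z^2.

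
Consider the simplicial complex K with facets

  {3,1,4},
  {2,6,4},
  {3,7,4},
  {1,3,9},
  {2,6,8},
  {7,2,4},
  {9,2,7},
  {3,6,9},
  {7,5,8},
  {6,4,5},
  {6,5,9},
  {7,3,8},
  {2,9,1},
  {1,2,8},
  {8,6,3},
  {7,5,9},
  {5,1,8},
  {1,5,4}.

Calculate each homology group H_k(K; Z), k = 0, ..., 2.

H_0 ≅ Z,  H_1 ≅ Z^2,  H_2 ≅ Z.

Order the vertices as 1 < 2 < 3 < 4 < 5 < 6 < 7 < 8 < 9. Listing each simplex with vertices in this order, K has dimension 2 with simplices:

  0-simplices (9): [1], [2], [3], [4], [5], [6], [7], [8], [9]
  1-simplices (27): (27 of them)
  2-simplices (18): [1,2,8], [1,2,9], [1,3,4], [1,3,9], [1,4,5], [1,5,8], [2,4,6], [2,4,7], [2,6,8], [2,7,9], [3,4,7], [3,6,8], [3,6,9], [3,7,8], [4,5,6], [5,6,9], [5,7,8], [5,7,9]

giving chain groups C_0 ≅ Z^9, C_1 ≅ Z^27, C_2 ≅ Z^18.

Boundary ∂_1: C_1 → C_0 is given by ∂[p,q] = [q] − [p].
The 9×27 boundary matrix has rank 8 and Smith normal form diag(1,1,1,1,1,1,1,1).

The boundary map ∂_2: C_2 → C_1 maps a triangle to the signed sum of its edges. For instance
  ∂[3,6,8] = [6,8] − [3,8] + [3,6],
  ∂[2,7,9] = [7,9] − [2,9] + [2,7].
The resulting 27×18 matrix has rank 17, and its Smith normal form has invariant factors (1,1,1,1,1,1,1,1,1,1,1,1,1,1,1,1,1).

Now H_k = ker ∂_k / im ∂_{k+1}, so:

  H_0: rank C_0 − rank ∂_1 = 9 − 8 = 1, and the invariant factors of ∂_1 are all 1, so H_0 ≅ Z.
  H_1: rank ker ∂_1 − rank ∂_2 = (27 − 8) − 17 = 2, and the invariant factors of ∂_2 are all 1, so H_1 ≅ Z^2.
  H_2: rank ker ∂_2 − rank ∂_3 = (18 − 17) − 0 = 1, and there is no ∂_3, so H_2 ≅ Z.

(K is a triangulation of the torus T^2.)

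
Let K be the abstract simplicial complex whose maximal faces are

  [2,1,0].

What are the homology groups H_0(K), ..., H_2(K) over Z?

Take the total order 0 < 1 < 2 on the vertex set. Then K (dimension 2) consists of the simplices:

  0-simplices (3): [0], [1], [2]
  1-simplices (3): [0,1], [0,2], [1,2]
  2-simplices (1): [0,1,2]

Hence C_0 ≅ Z^3, C_1 ≅ Z^3, C_2 ≅ Z^1.

Boundary ∂_1: C_1 → C_0 maps an edge to its endpoints' difference, ∂[p,q] = q − p. For instance
  ∂[0,2] = [2] − [0].
This gives a 3×3 integer matrix of rank 2; reducing to Smith normal form yields diagonal entries (1,1).

Boundary ∂_2: C_2 → C_1 acts by ∂[p,q,r] = [q,r] − [p,r] + [p,q]. For instance
  ∂[0,1,2] = [1,2] − [0,2] + [0,1].
This gives a 3×1 integer matrix of rank 1; reducing to Smith normal form yields diagonal entries (1).

Reading off H_k = ker ∂_k / im ∂_{k+1}:

  H_0: rank C_0 − rank ∂_1 = 3 − 2 = 1, and the invariant factors of ∂_1 are all 1, so H_0 = Z.
  H_1: rank ker ∂_1 − rank ∂_2 = (3 − 2) − 1 = 0, and the invariant factors of ∂_2 are all 1, so H_1 = 0.
  H_2: rank ker ∂_2 − rank ∂_3 = (1 − 1) − 0 = 0, and there is no ∂_3, so H_2 = 0.

H_0 = Z,  H_1 = 0,  H_2 = 0.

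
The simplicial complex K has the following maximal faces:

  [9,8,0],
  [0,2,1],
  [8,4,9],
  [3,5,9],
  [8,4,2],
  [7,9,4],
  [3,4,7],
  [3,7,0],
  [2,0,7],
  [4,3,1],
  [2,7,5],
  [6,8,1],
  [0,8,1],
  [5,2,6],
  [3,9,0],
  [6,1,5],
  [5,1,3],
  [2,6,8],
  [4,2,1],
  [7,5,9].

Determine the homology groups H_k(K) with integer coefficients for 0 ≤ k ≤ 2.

H_0 ≅ Z,  H_1 ≅ Z ⊕ Z/2Z,  H_2 = 0.

Order the vertices as 0 < 1 < 2 < 3 < 4 < 5 < 6 < 7 < 8 < 9. Listing each simplex with vertices in this order, K has dimension 2 with simplices:

  0-simplices (10): [0], [1], [2], [3], [4], [5], [6], [7], [8], [9]
  1-simplices (30): (30 of them)
  2-simplices (20): (20 of them)

giving chain groups C_0 ≅ Z^10, C_1 ≅ Z^30, C_2 ≅ Z^20.

∂_1: C_1 → C_0 sends each edge [p,q] (with p < q) to q − p. For instance
  ∂[1,5] = [5] − [1].
As a 10×30 matrix over Z this has rank 9, with invariant factors (1,1,1,1,1,1,1,1,1).

The boundary map ∂_2: C_2 → C_1 acts by ∂[p,q,r] = [q,r] − [p,r] + [p,q]. For instance
  ∂[1,6,8] = [6,8] − [1,8] + [1,6],
  ∂[0,3,9] = [3,9] − [0,9] + [0,3].
The 30×20 boundary matrix has rank 20 and Smith normal form diag(1,1,1,1,1,1,1,1,1,1,1,1,1,1,1,1,1,1,1,2).

From H_k ≅ ker(∂_k) / im(∂_{k+1}) we obtain:

  H_0: rank C_0 − rank ∂_1 = 10 − 9 = 1, and the invariant factors of ∂_1 are all 1, so H_0 ≅ Z.
  H_1: rank ker ∂_1 − rank ∂_2 = (30 − 9) − 20 = 1, and ∂_2 has invariant factor 2 > 1, so H_1 ≅ Z ⊕ Z/2Z.
  H_2: rank ker ∂_2 − rank ∂_3 = (20 − 20) − 0 = 0, and there is no ∂_3, so H_2 ≅ 0.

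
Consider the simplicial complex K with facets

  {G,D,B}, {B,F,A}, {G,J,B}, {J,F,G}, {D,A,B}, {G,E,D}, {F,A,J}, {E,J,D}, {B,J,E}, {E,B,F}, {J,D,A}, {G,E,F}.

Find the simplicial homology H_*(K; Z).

H_0 = Z,  H_1 = Z/2Z,  H_2 = 0.

We work with the vertex ordering A < B < D < E < F < G < J. The simplices of K, each written with vertices in increasing order, are:

  0-simplices (7): A, B, D, E, F, G, J
  1-simplices (18): AB, AD, AF, AJ, BD, BE, BF, BG, BJ, DE, DG, DJ, EF, EG, EJ, FG, FJ, GJ
  2-simplices (12): ABD, ABF, ADJ, AFJ, BDG, BEF, BEJ, BGJ, DEG, DEJ, EFG, FGJ

Hence C_0 ≅ Z^7, C_1 ≅ Z^18, C_2 ≅ Z^12.

The boundary map ∂_1: C_1 → C_0 is given by ∂[p,q] = [q] − [p].
This gives a 7×18 integer matrix of rank 6; reducing to Smith normal form yields diagonal entries (1,1,1,1,1,1).

The boundary map ∂_2: C_2 → C_1 acts by ∂[p,q,r] = [q,r] − [p,r] + [p,q]. For instance
  ∂ABD = BD − AD + AB,
  ∂FGJ = GJ − FJ + FG.
This gives a 18×12 integer matrix of rank 12; reducing to Smith normal form yields diagonal entries (1,1,1,1,1,1,1,1,1,1,1,2).

Reading off H_k = ker ∂_k / im ∂_{k+1}:

  H_0: rank C_0 − rank ∂_1 = 7 − 6 = 1, and the invariant factors of ∂_1 are all 1, so H_0 ≅ Z.
  H_1: rank ker ∂_1 − rank ∂_2 = (18 − 6) − 12 = 0, and ∂_2 has invariant factor 2 > 1, so H_1 ≅ Z/2Z.
  H_2: rank ker ∂_2 − rank ∂_3 = (12 − 12) − 0 = 0, and there is no ∂_3, so H_2 ≅ 0.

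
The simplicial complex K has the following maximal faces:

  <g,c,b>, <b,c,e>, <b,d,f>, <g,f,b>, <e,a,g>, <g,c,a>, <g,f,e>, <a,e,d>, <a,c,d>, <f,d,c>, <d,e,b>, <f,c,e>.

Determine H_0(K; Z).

Take the total order a < b < c < d < e < f < g on the vertex set. Then K (dimension 2) consists of the simplices:

  0-simplices (7): a, b, c, d, e, f, g
  1-simplices (18): ac, ad, ae, ag, bc, bd, be, bf, bg, cd, ce, cf, cg, de, df, ef, eg, fg
  2-simplices (12): acd, acg, ade, aeg, bce, bcg, bde, bdf, bfg, cdf, cef, efg

giving chain groups C_0 ≅ Z^7, C_1 ≅ Z^18, C_2 ≅ Z^12.

∂_1: C_1 → C_0 sends each edge [p,q] (with p < q) to q − p. For instance
  ∂fg = g − f.
As a 7×18 matrix over Z this has rank 6, with invariant factors (1,1,1,1,1,1).

Boundary ∂_2: C_2 → C_1 sends each 2-simplex [p,q,r] to [q,r] − [p,r] + [p,q]. For instance
  ∂efg = fg − eg + ef,
  ∂cdf = df − cf + cd.
This gives a 18×12 integer matrix of rank 12; reducing to Smith normal form yields diagonal entries (1,1,1,1,1,1,1,1,1,1,1,2).

From H_k ≅ ker(∂_k) / im(∂_{k+1}) we obtain:

  H_0: rank C_0 − rank ∂_1 = 7 − 6 = 1, and the invariant factors of ∂_1 are all 1, so H_0 ≅ Z.

H_0 ≅ Z.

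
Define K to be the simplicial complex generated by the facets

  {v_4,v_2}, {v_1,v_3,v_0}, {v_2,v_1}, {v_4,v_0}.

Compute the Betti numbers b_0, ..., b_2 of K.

Fix the vertex order v_0 < v_1 < v_2 < v_3 < v_4 and write every simplex with vertices in increasing order. Then dim K = 2 and the simplices of K are:

  0-simplices (5): [v_0], [v_1], [v_2], [v_3], [v_4]
  1-simplices (6): [v_0,v_1], [v_0,v_3], [v_0,v_4], [v_1,v_2], [v_1,v_3], [v_2,v_4]
  2-simplices (1): [v_0,v_1,v_3]

Hence C_0 ≅ Z^5, C_1 ≅ Z^6, C_2 ≅ Z^1.

Boundary ∂_1: C_1 → C_0 maps an edge to its endpoints' difference, ∂[p,q] = q − p.
The 5×6 boundary matrix has rank 4 and Smith normal form diag(1,1,1,1).

The boundary map ∂_2: C_2 → C_1 acts by ∂[p,q,r] = [q,r] − [p,r] + [p,q]. For instance
  ∂[v_0,v_1,v_3] = [v_1,v_3] − [v_0,v_3] + [v_0,v_1].
The 6×1 boundary matrix has rank 1 and Smith normal form diag(1).

From H_k ≅ ker(∂_k) / im(∂_{k+1}) we obtain:

  H_0: rank C_0 − rank ∂_1 = 5 − 4 = 1, and the invariant factors of ∂_1 are all 1, so H_0 = Z.
  H_1: rank ker ∂_1 − rank ∂_2 = (6 − 4) − 1 = 1, and the invariant factors of ∂_2 are all 1, so H_1 = Z.
  H_2: rank ker ∂_2 − rank ∂_3 = (1 − 1) − 0 = 0, and there is no ∂_3, so H_2 = 0.

Hence the Betti numbers are b_0 = 1, b_1 = 1, b_2 = 0.

b_0 = 1, b_1 = 1, b_2 = 0.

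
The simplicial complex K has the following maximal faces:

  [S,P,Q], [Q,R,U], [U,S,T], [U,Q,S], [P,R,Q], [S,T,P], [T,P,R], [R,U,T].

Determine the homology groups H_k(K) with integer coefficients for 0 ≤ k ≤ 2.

H_0 ≅ Z,  H_1 = 0,  H_2 ≅ Z.

We work with the vertex ordering P < Q < R < S < T < U. The simplices of K, each written with vertices in increasing order, are:

  0-simplices (6): P, Q, R, S, T, U
  1-simplices (12): PQ, PR, PS, PT, QR, QS, QU, RT, RU, ST, SU, TU
  2-simplices (8): PQR, PQS, PRT, PST, QRU, QSU, RTU, STU

Hence C_0 ≅ Z^6, C_1 ≅ Z^12, C_2 ≅ Z^8.

Boundary ∂_1: C_1 → C_0 maps an edge to its endpoints' difference, ∂[p,q] = q − p. For instance
  ∂QS = S − Q.
This gives a 6×12 integer matrix of rank 5; reducing to Smith normal form yields diagonal entries (1,1,1,1,1).

Boundary ∂_2: C_2 → C_1 maps a triangle to the signed sum of its edges. For instance
  ∂PQS = QS − PS + PQ,
  ∂QRU = RU − QU + QR.
As a 12×8 matrix over Z this has rank 7, with invariant factors (1,1,1,1,1,1,1).

From H_k ≅ ker(∂_k) / im(∂_{k+1}) we obtain:

  H_0: rank C_0 − rank ∂_1 = 6 − 5 = 1, and the invariant factors of ∂_1 are all 1, so H_0 = Z.
  H_1: rank ker ∂_1 − rank ∂_2 = (12 − 5) − 7 = 0, and the invariant factors of ∂_2 are all 1, so H_1 = 0.
  H_2: rank ker ∂_2 − rank ∂_3 = (8 − 7) − 0 = 1, and there is no ∂_3, so H_2 = Z.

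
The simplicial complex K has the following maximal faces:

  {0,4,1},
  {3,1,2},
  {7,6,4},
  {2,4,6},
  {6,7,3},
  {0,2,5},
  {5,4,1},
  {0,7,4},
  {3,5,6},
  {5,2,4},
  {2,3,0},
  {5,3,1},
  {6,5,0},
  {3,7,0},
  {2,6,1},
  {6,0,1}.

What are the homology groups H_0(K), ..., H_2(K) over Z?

H_0 = Z,  H_1 = Z^2,  H_2 = Z.

Order the vertices as 0 < 1 < 2 < 3 < 4 < 5 < 6 < 7. Listing each simplex with vertices in this order, K has dimension 2 with simplices:

  0-simplices (8): [0], [1], [2], [3], [4], [5], [6], [7]
  1-simplices (24): (24 of them)
  2-simplices (16): [0,1,4], [0,1,6], [0,2,3], [0,2,5], [0,3,7], [0,4,7], [0,5,6], [1,2,3], [1,2,6], [1,3,5], [1,4,5], [2,4,5], [2,4,6], [3,5,6], [3,6,7], [4,6,7]

so the chain groups are C_0 ≅ Z^8, C_1 ≅ Z^24, C_2 ≅ Z^16.

∂_1: C_1 → C_0 maps an edge to its endpoints' difference, ∂[p,q] = q − p. For instance
  ∂[0,2] = [2] − [0].
This gives a 8×24 integer matrix of rank 7; reducing to Smith normal form yields diagonal entries (1,1,1,1,1,1,1).

∂_2: C_2 → C_1 acts by ∂[p,q,r] = [q,r] − [p,r] + [p,q]. For instance
  ∂[1,4,5] = [4,5] − [1,5] + [1,4],
  ∂[3,5,6] = [5,6] − [3,6] + [3,5].
As a 24×16 matrix over Z this has rank 15, with invariant factors (1,1,1,1,1,1,1,1,1,1,1,1,1,1,1).

Computing H_k = (kernel of ∂_k) / (image of ∂_{k+1}):

  H_0: rank C_0 − rank ∂_1 = 8 − 7 = 1, and the invariant factors of ∂_1 are all 1, so H_0 = Z.
  H_1: rank ker ∂_1 − rank ∂_2 = (24 − 7) − 15 = 2, and the invariant factors of ∂_2 are all 1, so H_1 = Z^2.
  H_2: rank ker ∂_2 − rank ∂_3 = (16 − 15) − 0 = 1, and there is no ∂_3, so H_2 = Z.

As a check, the Euler characteristic is 8 − 24 + 16 = 0, which agrees with 1 − 2 + 1 = 0.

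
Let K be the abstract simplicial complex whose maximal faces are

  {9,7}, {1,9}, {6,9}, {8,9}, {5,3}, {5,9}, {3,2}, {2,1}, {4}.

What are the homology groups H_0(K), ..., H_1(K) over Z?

K has 9 vertices, 8 edges.
rank ∂_0 = 0, rank ∂_1 = 7 ⇒ b_0 = 9 − 0 − 7 = 2; all invariant factors of ∂_1 are 1 so no torsion. So H_0 ≅ Z^2.
rank ∂_1 = 7, rank ∂_2 = 0 ⇒ b_1 = 8 − 7 − 0 = 1. So H_1 ≅ Z.

H_0 = Z^2,  H_1 = Z.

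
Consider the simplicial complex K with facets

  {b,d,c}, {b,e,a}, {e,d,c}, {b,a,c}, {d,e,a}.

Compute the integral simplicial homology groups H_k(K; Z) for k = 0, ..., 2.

H_0 = Z,  H_1 = Z,  H_2 = 0.

Take the total order a < b < c < d < e on the vertex set. Then K (dimension 2) consists of the simplices:

  0-simplices (5): a, b, c, d, e
  1-simplices (10): ab, ac, ad, ae, bc, bd, be, cd, ce, de
  2-simplices (5): abc, abe, ade, bcd, cde

giving chain groups C_0 ≅ Z^5, C_1 ≅ Z^10, C_2 ≅ Z^5.

Boundary ∂_1: C_1 → C_0 is given by ∂[p,q] = [q] − [p].
As a 5×10 matrix over Z this has rank 4, with invariant factors (1,1,1,1).

∂_2: C_2 → C_1 maps a triangle to the signed sum of its edges. For instance
  ∂ade = de − ae + ad,
  ∂bcd = cd − bd + bc.
The resulting 10×5 matrix has rank 5, and its Smith normal form has invariant factors (1,1,1,1,1).

Reading off H_k = ker ∂_k / im ∂_{k+1}:

  H_0: rank C_0 − rank ∂_1 = 5 − 4 = 1, and the invariant factors of ∂_1 are all 1, so H_0 = Z.
  H_1: rank ker ∂_1 − rank ∂_2 = (10 − 4) − 5 = 1, and the invariant factors of ∂_2 are all 1, so H_1 = Z.
  H_2: rank ker ∂_2 − rank ∂_3 = (5 − 5) − 0 = 0, and there is no ∂_3, so H_2 = 0.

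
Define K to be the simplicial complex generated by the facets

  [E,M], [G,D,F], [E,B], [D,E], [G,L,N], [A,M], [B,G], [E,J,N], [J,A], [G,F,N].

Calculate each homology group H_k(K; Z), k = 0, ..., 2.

H_0 ≅ Z,  H_1 ≅ Z^3,  H_2 = 0.

We work with the vertex ordering A < B < D < E < F < G < J < L < M < N. The simplices of K, each written with vertices in increasing order, are:

  0-simplices (10): A, B, D, E, F, G, J, L, M, N
  1-simplices (16): AJ, AM, BE, BG, DE, DF, DG, EJ, EM, EN, FG, FN, GL, GN, JN, LN
  2-simplices (4): DFG, EJN, FGN, GLN

Hence C_0 ≅ Z^10, C_1 ≅ Z^16, C_2 ≅ Z^4.

Boundary ∂_1: C_1 → C_0 maps an edge to its endpoints' difference, ∂[p,q] = q − p. For instance
  ∂LN = N − L.
The 10×16 boundary matrix has rank 9 and Smith normal form diag(1,1,1,1,1,1,1,1,1).

∂_2: C_2 → C_1 maps a triangle to the signed sum of its edges. For instance
  ∂EJN = JN − EN + EJ,
  ∂DFG = FG − DG + DF.
The 16×4 boundary matrix has rank 4 and Smith normal form diag(1,1,1,1).

Now H_k = ker ∂_k / im ∂_{k+1}, so:

  H_0: rank C_0 − rank ∂_1 = 10 − 9 = 1, and the invariant factors of ∂_1 are all 1, so H_0 = Z.
  H_1: rank ker ∂_1 − rank ∂_2 = (16 − 9) − 4 = 3, and the invariant factors of ∂_2 are all 1, so H_1 = Z^3.
  H_2: rank ker ∂_2 − rank ∂_3 = (4 − 4) − 0 = 0, and there is no ∂_3, so H_2 = 0.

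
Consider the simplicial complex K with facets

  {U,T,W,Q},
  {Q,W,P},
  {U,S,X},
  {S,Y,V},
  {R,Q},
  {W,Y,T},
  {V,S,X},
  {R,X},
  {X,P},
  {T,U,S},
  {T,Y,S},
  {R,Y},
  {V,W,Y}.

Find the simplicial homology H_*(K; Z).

Take the total order P < Q < R < S < T < U < V < W < X < Y on the vertex set. Then K (dimension 3) consists of the simplices:

  0-simplices (10): P, Q, R, S, T, U, V, W, X, Y
  1-simplices (23): PQ, PW, PX, QR, QT, QU, QW, RX, RY, ST, SU, SV, SX, SY, TU, TW, TY, UW, UX, VW, VX, VY, WY
  2-simplices (12): PQW, QTU, QTW, QUW, STU, STY, SUX, SVX, SVY, TUW, TWY, VWY
  3-simplices (1): QTUW

giving chain groups C_0 ≅ Z^10, C_1 ≅ Z^23, C_2 ≅ Z^12, C_3 ≅ Z^1.

Boundary ∂_1: C_1 → C_0 sends each edge [p,q] (with p < q) to q − p.
As a 10×23 matrix over Z this has rank 9, with invariant factors (1,1,1,1,1,1,1,1,1).

∂_2: C_2 → C_1 acts by ∂[p,q,r] = [q,r] − [p,r] + [p,q]. For instance
  ∂SVX = VX − SX + SV,
  ∂QTW = TW − QW + QT.
As a 23×12 matrix over Z this has rank 11, with invariant factors (1,1,1,1,1,1,1,1,1,1,1).

Boundary ∂_3: C_3 → C_2 sends each 3-simplex σ to the alternating sum Σ_i (−1)^i (σ with its i-th vertex removed). For instance
  ∂QTUW = TUW − QUW + QTW − QTU.
This gives a 12×1 integer matrix of rank 1; reducing to Smith normal form yields diagonal entries (1).

Now H_k = ker ∂_k / im ∂_{k+1}, so:

  H_0: rank C_0 − rank ∂_1 = 10 − 9 = 1, and the invariant factors of ∂_1 are all 1, so H_0 ≅ Z.
  H_1: rank ker ∂_1 − rank ∂_2 = (23 − 9) − 11 = 3, and the invariant factors of ∂_2 are all 1, so H_1 ≅ Z^3.
  H_2: rank ker ∂_2 − rank ∂_3 = (12 − 11) − 1 = 0, and the invariant factors of ∂_3 are all 1, so H_2 ≅ 0.
  H_3: rank ker ∂_3 − rank ∂_4 = (1 − 1) − 0 = 0, and there is no ∂_4, so H_3 ≅ 0.

As a check, the Euler characteristic is 10 − 23 + 12 − 1 = -2, which agrees with 1 − 3 + 0 − 0 = -2.

H_0 = Z,  H_1 = Z^3,  H_2 = 0,  H_3 = 0.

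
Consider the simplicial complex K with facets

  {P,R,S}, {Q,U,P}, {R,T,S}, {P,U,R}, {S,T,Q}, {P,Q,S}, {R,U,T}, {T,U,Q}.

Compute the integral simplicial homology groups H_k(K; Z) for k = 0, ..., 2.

H_0 = Z,  H_1 = 0,  H_2 = Z.

Fix the vertex order P < Q < R < S < T < U and write every simplex with vertices in increasing order. Then dim K = 2 and the simplices of K are:

  0-simplices (6): P, Q, R, S, T, U
  1-simplices (12): PQ, PR, PS, PU, QS, QT, QU, RS, RT, RU, ST, TU
  2-simplices (8): PQS, PQU, PRS, PRU, QST, QTU, RST, RTU

so the chain groups are C_0 ≅ Z^6, C_1 ≅ Z^12, C_2 ≅ Z^8.

The boundary map ∂_1: C_1 → C_0 is given by ∂[p,q] = [q] − [p]. For instance
  ∂QT = T − Q.
The resulting 6×12 matrix has rank 5, and its Smith normal form has invariant factors (1,1,1,1,1).

Boundary ∂_2: C_2 → C_1 sends each 2-simplex [p,q,r] to [q,r] − [p,r] + [p,q]. For instance
  ∂PQU = QU − PU + PQ,
  ∂QTU = TU − QU + QT.
This gives a 12×8 integer matrix of rank 7; reducing to Smith normal form yields diagonal entries (1,1,1,1,1,1,1).

Computing H_k = (kernel of ∂_k) / (image of ∂_{k+1}):

  H_0: rank C_0 − rank ∂_1 = 6 − 5 = 1, and the invariant factors of ∂_1 are all 1, so H_0 ≅ Z.
  H_1: rank ker ∂_1 − rank ∂_2 = (12 − 5) − 7 = 0, and the invariant factors of ∂_2 are all 1, so H_1 ≅ 0.
  H_2: rank ker ∂_2 − rank ∂_3 = (8 − 7) − 0 = 1, and there is no ∂_3, so H_2 ≅ Z.

(K is a triangulation of the 2-sphere S^2.)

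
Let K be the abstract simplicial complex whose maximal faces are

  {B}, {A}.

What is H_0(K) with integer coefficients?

H_0 ≅ Z^2.

Take the total order A < B on the vertex set. Then K (dimension 0) consists of the simplices:

  0-simplices (2): A, B

Hence C_0 ≅ Z^2.

From H_k ≅ ker(∂_k) / im(∂_{k+1}) we obtain:

  H_0: rank C_0 − rank ∂_1 = 2 − 0 = 2, and there is no ∂_1, so H_0 ≅ Z^2.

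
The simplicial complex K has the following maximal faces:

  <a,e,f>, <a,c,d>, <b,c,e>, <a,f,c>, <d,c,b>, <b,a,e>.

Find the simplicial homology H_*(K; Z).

Fix the vertex order a < b < c < d < e < f and write every simplex with vertices in increasing order. Then dim K = 2 and the simplices of K are:

  0-simplices (6): a, b, c, d, e, f
  1-simplices (12): ab, ac, ad, ae, af, bc, bd, be, cd, ce, cf, ef
  2-simplices (6): abe, acd, acf, aef, bcd, bce

so the chain groups are C_0 ≅ Z^6, C_1 ≅ Z^12, C_2 ≅ Z^6.

The boundary map ∂_1: C_1 → C_0 is given by ∂[p,q] = [q] − [p]. For instance
  ∂ae = e − a.
The resulting 6×12 matrix has rank 5, and its Smith normal form has invariant factors (1,1,1,1,1).

The boundary map ∂_2: C_2 → C_1 maps a triangle to the signed sum of its edges. For instance
  ∂bce = ce − be + bc,
  ∂acf = cf − af + ac.
As a 12×6 matrix over Z this has rank 6, with invariant factors (1,1,1,1,1,1).

Computing H_k = (kernel of ∂_k) / (image of ∂_{k+1}):

  H_0: rank C_0 − rank ∂_1 = 6 − 5 = 1, and the invariant factors of ∂_1 are all 1, so H_0 = Z.
  H_1: rank ker ∂_1 − rank ∂_2 = (12 − 5) − 6 = 1, and the invariant factors of ∂_2 are all 1, so H_1 = Z.
  H_2: rank ker ∂_2 − rank ∂_3 = (6 − 6) − 0 = 0, and there is no ∂_3, so H_2 = 0.

As a check, the Euler characteristic is 6 − 12 + 6 = 0, which agrees with 1 − 1 + 0 = 0.

H_0 = Z,  H_1 = Z,  H_2 = 0.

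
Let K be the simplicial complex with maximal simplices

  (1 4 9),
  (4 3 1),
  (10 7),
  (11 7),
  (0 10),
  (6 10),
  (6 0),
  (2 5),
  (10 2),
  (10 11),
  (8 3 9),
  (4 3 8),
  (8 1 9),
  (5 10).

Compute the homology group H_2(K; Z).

H_2 ≅ 0.

Order the vertices as 0 < 1 < 2 < 3 < 4 < 5 < 6 < 7 < 8 < 9 < 10 < 11. Listing each simplex with vertices in this order, K has dimension 2 with simplices:

  0-simplices (12): [0], [1], [2], [3], [4], [5], [6], [7], [8], [9], [10], [11]
  1-simplices (19): [0,6], [0,10], [1,3], [1,4], [1,8], [1,9], [2,5], [2,10], [3,4], [3,8], [3,9], [4,8], [4,9], [5,10], [6,10], [7,10], [7,11], [8,9], [10,11]
  2-simplices (5): [1,3,4], [1,4,9], [1,8,9], [3,4,8], [3,8,9]

giving chain groups C_0 ≅ Z^12, C_1 ≅ Z^19, C_2 ≅ Z^5.

Boundary ∂_1: C_1 → C_0 maps an edge to its endpoints' difference, ∂[p,q] = q − p. For instance
  ∂[10,11] = [11] − [10].
The resulting 12×19 matrix has rank 10, and its Smith normal form has invariant factors (1,1,1,1,1,1,1,1,1,1).

∂_2: C_2 → C_1 acts by ∂[p,q,r] = [q,r] − [p,r] + [p,q]. For instance
  ∂[1,4,9] = [4,9] − [1,9] + [1,4],
  ∂[3,4,8] = [4,8] − [3,8] + [3,4].
The resulting 19×5 matrix has rank 5, and its Smith normal form has invariant factors (1,1,1,1,1).

Now H_k = ker ∂_k / im ∂_{k+1}, so:

  H_2: rank ker ∂_2 − rank ∂_3 = (5 − 5) − 0 = 0, and there is no ∂_3, so H_2 = 0.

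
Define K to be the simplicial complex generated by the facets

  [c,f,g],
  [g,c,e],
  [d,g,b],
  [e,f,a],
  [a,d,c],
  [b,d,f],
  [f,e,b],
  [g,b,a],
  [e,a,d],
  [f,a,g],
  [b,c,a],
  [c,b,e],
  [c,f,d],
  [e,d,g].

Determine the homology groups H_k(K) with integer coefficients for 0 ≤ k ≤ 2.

We work with the vertex ordering a < b < c < d < e < f < g. The simplices of K, each written with vertices in increasing order, are:

  0-simplices (7): a, b, c, d, e, f, g
  1-simplices (21): ab, ac, ad, ae, af, ag, bc, bd, be, bf, bg, cd, ce, cf, cg, de, df, dg, ef, eg, fg
  2-simplices (14): abc, abg, acd, ade, aef, afg, bce, bdf, bdg, bef, cdf, ceg, cfg, deg

so the chain groups are C_0 ≅ Z^7, C_1 ≅ Z^21, C_2 ≅ Z^14.

Boundary ∂_1: C_1 → C_0 sends each edge [p,q] (with p < q) to q − p. For instance
  ∂ae = e − a.
As a 7×21 matrix over Z this has rank 6, with invariant factors (1,1,1,1,1,1).

∂_2: C_2 → C_1 acts by ∂[p,q,r] = [q,r] − [p,r] + [p,q]. For instance
  ∂afg = fg − ag + af,
  ∂abc = bc − ac + ab.
This gives a 21×14 integer matrix of rank 13; reducing to Smith normal form yields diagonal entries (1,1,1,1,1,1,1,1,1,1,1,1,1).

Computing H_k = (kernel of ∂_k) / (image of ∂_{k+1}):

  H_0: rank C_0 − rank ∂_1 = 7 − 6 = 1, and the invariant factors of ∂_1 are all 1, so H_0 ≅ Z.
  H_1: rank ker ∂_1 − rank ∂_2 = (21 − 6) − 13 = 2, and the invariant factors of ∂_2 are all 1, so H_1 ≅ Z^2.
  H_2: rank ker ∂_2 − rank ∂_3 = (14 − 13) − 0 = 1, and there is no ∂_3, so H_2 ≅ Z.

As a check, the Euler characteristic is 7 − 21 + 14 = 0, which agrees with 1 − 2 + 1 = 0.

H_0 = Z,  H_1 = Z^2,  H_2 = Z.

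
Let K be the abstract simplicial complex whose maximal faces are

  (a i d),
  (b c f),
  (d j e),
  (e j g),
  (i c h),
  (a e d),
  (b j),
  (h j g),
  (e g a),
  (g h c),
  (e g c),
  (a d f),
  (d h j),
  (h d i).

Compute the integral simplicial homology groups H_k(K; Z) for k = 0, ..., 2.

H_0 ≅ Z,  H_1 ≅ Z^2,  H_2 = 0.

We work with the vertex ordering a < b < c < d < e < f < g < h < i < j. The simplices of K, each written with vertices in increasing order, are:

  0-simplices (10): a, b, c, d, e, f, g, h, i, j
  1-simplices (24): ad, ae, af, ag, ai, bc, bf, bj, ce, cf, cg, ch, ci, de, df, dh, di, dj, eg, ej, gh, gj, hi, hj
  2-simplices (13): ade, adf, adi, aeg, bcf, ceg, cgh, chi, dej, dhi, dhj, egj, ghj

Hence C_0 ≅ Z^10, C_1 ≅ Z^24, C_2 ≅ Z^13.

∂_1: C_1 → C_0 is given by ∂[p,q] = [q] − [p]. For instance
  ∂ce = e − c.
The resulting 10×24 matrix has rank 9, and its Smith normal form has invariant factors (1,1,1,1,1,1,1,1,1).

∂_2: C_2 → C_1 acts by ∂[p,q,r] = [q,r] − [p,r] + [p,q]. For instance
  ∂chi = hi − ci + ch,
  ∂aeg = eg − ag + ae.
The 24×13 boundary matrix has rank 13 and Smith normal form diag(1,1,1,1,1,1,1,1,1,1,1,1,1).

Now H_k = ker ∂_k / im ∂_{k+1}, so:

  H_0: rank C_0 − rank ∂_1 = 10 − 9 = 1, and the invariant factors of ∂_1 are all 1, so H_0 ≅ Z.
  H_1: rank ker ∂_1 − rank ∂_2 = (24 − 9) − 13 = 2, and the invariant factors of ∂_2 are all 1, so H_1 ≅ Z^2.
  H_2: rank ker ∂_2 − rank ∂_3 = (13 − 13) − 0 = 0, and there is no ∂_3, so H_2 ≅ 0.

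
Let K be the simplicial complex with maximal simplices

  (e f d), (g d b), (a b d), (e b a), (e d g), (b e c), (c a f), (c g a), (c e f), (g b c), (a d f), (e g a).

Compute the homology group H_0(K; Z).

H_0 ≅ Z.

Order the vertices as a < b < c < d < e < f < g. Listing each simplex with vertices in this order, K has dimension 2 with simplices:

  0-simplices (7): a, b, c, d, e, f, g
  1-simplices (18): ab, ac, ad, ae, af, ag, bc, bd, be, bg, ce, cf, cg, de, df, dg, ef, eg
  2-simplices (12): abd, abe, acf, acg, adf, aeg, bce, bcg, bdg, cef, def, deg

giving chain groups C_0 ≅ Z^7, C_1 ≅ Z^18, C_2 ≅ Z^12.

∂_1: C_1 → C_0 maps an edge to its endpoints' difference, ∂[p,q] = q − p. For instance
  ∂bd = d − b.
This gives a 7×18 integer matrix of rank 6; reducing to Smith normal form yields diagonal entries (1,1,1,1,1,1).

Boundary ∂_2: C_2 → C_1 maps a triangle to the signed sum of its edges. For instance
  ∂abd = bd − ad + ab,
  ∂aeg = eg − ag + ae.
The resulting 18×12 matrix has rank 12, and its Smith normal form has invariant factors (1,1,1,1,1,1,1,1,1,1,1,2).

Reading off H_k = ker ∂_k / im ∂_{k+1}:

  H_0: rank C_0 − rank ∂_1 = 7 − 6 = 1, and the invariant factors of ∂_1 are all 1, so H_0 = Z.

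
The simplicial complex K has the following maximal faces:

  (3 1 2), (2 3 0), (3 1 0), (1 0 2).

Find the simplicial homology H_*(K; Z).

Fix the vertex order 0 < 1 < 2 < 3 and write every simplex with vertices in increasing order. Then dim K = 2 and the simplices of K are:

  0-simplices (4): [0], [1], [2], [3]
  1-simplices (6): [0,1], [0,2], [0,3], [1,2], [1,3], [2,3]
  2-simplices (4): [0,1,2], [0,1,3], [0,2,3], [1,2,3]

giving chain groups C_0 ≅ Z^4, C_1 ≅ Z^6, C_2 ≅ Z^4.

Boundary ∂_1: C_1 → C_0 sends each edge [p,q] (with p < q) to q − p.
The resulting 4×6 matrix has rank 3, and its Smith normal form has invariant factors (1,1,1).

∂_2: C_2 → C_1 maps a triangle to the signed sum of its edges. For instance
  ∂[0,1,2] = [1,2] − [0,2] + [0,1],
  ∂[1,2,3] = [2,3] − [1,3] + [1,2].
The 6×4 boundary matrix has rank 3 and Smith normal form diag(1,1,1).

Computing H_k = (kernel of ∂_k) / (image of ∂_{k+1}):

  H_0: rank C_0 − rank ∂_1 = 4 − 3 = 1, and the invariant factors of ∂_1 are all 1, so H_0 ≅ Z.
  H_1: rank ker ∂_1 − rank ∂_2 = (6 − 3) − 3 = 0, and the invariant factors of ∂_2 are all 1, so H_1 ≅ 0.
  H_2: rank ker ∂_2 − rank ∂_3 = (4 − 3) − 0 = 1, and there is no ∂_3, so H_2 ≅ Z.

(K is a triangulation of the 2-sphere S^2.)

H_0 ≅ Z,  H_1 = 0,  H_2 ≅ Z.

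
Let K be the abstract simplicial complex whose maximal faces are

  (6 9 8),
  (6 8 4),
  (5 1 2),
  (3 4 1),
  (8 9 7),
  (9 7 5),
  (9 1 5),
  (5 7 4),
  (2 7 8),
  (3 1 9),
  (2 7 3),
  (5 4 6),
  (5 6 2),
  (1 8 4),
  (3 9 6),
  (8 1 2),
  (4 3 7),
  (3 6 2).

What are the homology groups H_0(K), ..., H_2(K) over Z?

H_0 ≅ Z,  H_1 ≅ Z^2,  H_2 ≅ Z.

We work with the vertex ordering 1 < 2 < 3 < 4 < 5 < 6 < 7 < 8 < 9. The simplices of K, each written with vertices in increasing order, are:

  0-simplices (9): [1], [2], [3], [4], [5], [6], [7], [8], [9]
  1-simplices (27): (27 of them)
  2-simplices (18): [1,2,5], [1,2,8], [1,3,4], [1,3,9], [1,4,8], [1,5,9], [2,3,6], [2,3,7], [2,5,6], [2,7,8], [3,4,7], [3,6,9], [4,5,6], [4,5,7], [4,6,8], [5,7,9], [6,8,9], [7,8,9]

so the chain groups are C_0 ≅ Z^9, C_1 ≅ Z^27, C_2 ≅ Z^18.

∂_1: C_1 → C_0 sends each edge [p,q] (with p < q) to q − p. For instance
  ∂[1,4] = [4] − [1].
The 9×27 boundary matrix has rank 8 and Smith normal form diag(1,1,1,1,1,1,1,1).

∂_2: C_2 → C_1 sends each 2-simplex [p,q,r] to [q,r] − [p,r] + [p,q]. For instance
  ∂[4,6,8] = [6,8] − [4,8] + [4,6],
  ∂[7,8,9] = [8,9] − [7,9] + [7,8].
The 27×18 boundary matrix has rank 17 and Smith normal form diag(1,1,1,1,1,1,1,1,1,1,1,1,1,1,1,1,1).

Now H_k = ker ∂_k / im ∂_{k+1}, so:

  H_0: rank C_0 − rank ∂_1 = 9 − 8 = 1, and the invariant factors of ∂_1 are all 1, so H_0 ≅ Z.
  H_1: rank ker ∂_1 − rank ∂_2 = (27 − 8) − 17 = 2, and the invariant factors of ∂_2 are all 1, so H_1 ≅ Z^2.
  H_2: rank ker ∂_2 − rank ∂_3 = (18 − 17) − 0 = 1, and there is no ∂_3, so H_2 ≅ Z.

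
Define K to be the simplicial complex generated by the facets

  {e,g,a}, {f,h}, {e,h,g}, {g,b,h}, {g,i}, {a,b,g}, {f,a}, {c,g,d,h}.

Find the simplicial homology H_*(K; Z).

Fix the vertex order a < b < c < d < e < f < g < h < i and write every simplex with vertices in increasing order. Then dim K = 3 and the simplices of K are:

  0-simplices (9): a, b, c, d, e, f, g, h, i
  1-simplices (16): ab, ae, af, ag, bg, bh, cd, cg, ch, dg, dh, eg, eh, fh, gh, gi
  2-simplices (8): abg, aeg, bgh, cdg, cdh, cgh, dgh, egh
  3-simplices (1): cdgh

Hence C_0 ≅ Z^9, C_1 ≅ Z^16, C_2 ≅ Z^8, C_3 ≅ Z^1.

Boundary ∂_1: C_1 → C_0 maps an edge to its endpoints' difference, ∂[p,q] = q − p. For instance
  ∂eg = g − e.
As a 9×16 matrix over Z this has rank 8, with invariant factors (1,1,1,1,1,1,1,1).

∂_2: C_2 → C_1 acts by ∂[p,q,r] = [q,r] − [p,r] + [p,q]. For instance
  ∂cdh = dh − ch + cd,
  ∂egh = gh − eh + eg.
As a 16×8 matrix over Z this has rank 7, with invariant factors (1,1,1,1,1,1,1).

The boundary map ∂_3: C_3 → C_2 sends each 3-simplex σ to the alternating sum Σ_i (−1)^i (σ with its i-th vertex removed). For instance
  ∂cdgh = dgh − cgh + cdh − cdg.
The resulting 8×1 matrix has rank 1, and its Smith normal form has invariant factors (1).

Reading off H_k = ker ∂_k / im ∂_{k+1}:

  H_0: rank C_0 − rank ∂_1 = 9 − 8 = 1, and the invariant factors of ∂_1 are all 1, so H_0 ≅ Z.
  H_1: rank ker ∂_1 − rank ∂_2 = (16 − 8) − 7 = 1, and the invariant factors of ∂_2 are all 1, so H_1 ≅ Z.
  H_2: rank ker ∂_2 − rank ∂_3 = (8 − 7) − 1 = 0, and the invariant factors of ∂_3 are all 1, so H_2 ≅ 0.
  H_3: rank ker ∂_3 − rank ∂_4 = (1 − 1) − 0 = 0, and there is no ∂_4, so H_3 ≅ 0.

As a check, the Euler characteristic is 9 − 16 + 8 − 1 = 0, which agrees with 1 − 1 + 0 − 0 = 0.

H_0 ≅ Z,  H_1 ≅ Z,  H_2 = 0,  H_3 = 0.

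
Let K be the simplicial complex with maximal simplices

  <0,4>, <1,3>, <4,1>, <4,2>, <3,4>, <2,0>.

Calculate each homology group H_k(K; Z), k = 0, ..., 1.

Take the total order 0 < 1 < 2 < 3 < 4 on the vertex set. Then K (dimension 1) consists of the simplices:

  0-simplices (5): [0], [1], [2], [3], [4]
  1-simplices (6): [0,2], [0,4], [1,3], [1,4], [2,4], [3,4]

Hence C_0 ≅ Z^5, C_1 ≅ Z^6.

Boundary ∂_1: C_1 → C_0 is given by ∂[p,q] = [q] − [p]. For instance
  ∂[1,4] = [4] − [1].
This gives a 5×6 integer matrix of rank 4; reducing to Smith normal form yields diagonal entries (1,1,1,1).

Computing H_k = (kernel of ∂_k) / (image of ∂_{k+1}):

  H_0: rank C_0 − rank ∂_1 = 5 − 4 = 1, and the invariant factors of ∂_1 are all 1, so H_0 = Z.
  H_1: rank ker ∂_1 − rank ∂_2 = (6 − 4) − 0 = 2, and there is no ∂_2, so H_1 = Z^2.

H_0 = Z,  H_1 = Z^2.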